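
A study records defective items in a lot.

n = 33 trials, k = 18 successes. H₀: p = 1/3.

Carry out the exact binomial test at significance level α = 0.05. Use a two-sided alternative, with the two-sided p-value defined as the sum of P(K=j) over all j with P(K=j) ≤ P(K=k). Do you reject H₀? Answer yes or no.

reject H₀: yes

Exact binomial: n=33, k=18, p₀=1/3=0.3333
P(X=j) = C(n,j)·p₀^j·(1−p₀)^(n−j); p = Σ P(X=j) over j with P(X=j) ≤ P(X=18)
p-value (two-sided) = 0.01496
At α=0.05: p < α → reject H₀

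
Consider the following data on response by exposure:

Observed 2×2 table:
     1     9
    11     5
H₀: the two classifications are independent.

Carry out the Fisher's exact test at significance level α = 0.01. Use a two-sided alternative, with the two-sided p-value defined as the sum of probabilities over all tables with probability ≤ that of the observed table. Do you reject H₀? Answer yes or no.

Margins: r₁=10, r₂=16, c₁=12, c₂=14, n=26
p_obs = C(10,1)·C(16,11)/C(26,12); sum pmf over tables with pmf ≤ p_obs
p-value (two-sided) = 0.00530
At α=0.01: p < α → reject H₀

reject H₀: yes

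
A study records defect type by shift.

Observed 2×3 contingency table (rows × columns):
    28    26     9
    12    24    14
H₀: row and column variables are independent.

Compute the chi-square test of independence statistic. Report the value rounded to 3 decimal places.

test statistic = 6.153

Row totals [63, 50], col totals [40, 50, 23], n=113
χ² = (28−22.30)²/22.30 + (26−27.88)²/27.88 + (9−12.82)²/12.82 + (12−17.70)²/17.70 + (24−22.12)²/22.12 + (14−10.18)²/10.18 = 6.1528
df = 2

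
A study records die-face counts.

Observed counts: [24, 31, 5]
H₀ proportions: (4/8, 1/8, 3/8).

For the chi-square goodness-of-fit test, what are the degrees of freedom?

degrees of freedom = 2

df = k − 1 = 3 − 1 = 2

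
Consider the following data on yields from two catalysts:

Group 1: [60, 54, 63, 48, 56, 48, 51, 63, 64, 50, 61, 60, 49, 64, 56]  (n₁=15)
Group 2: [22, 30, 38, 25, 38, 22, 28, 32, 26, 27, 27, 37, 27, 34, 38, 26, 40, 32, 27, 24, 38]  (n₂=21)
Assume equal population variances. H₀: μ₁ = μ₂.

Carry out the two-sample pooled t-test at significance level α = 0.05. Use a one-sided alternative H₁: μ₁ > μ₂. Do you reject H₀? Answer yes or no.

x̄₁=56.467, s₁=6.105, n₁=15
x̄₂=30.381, s₂=5.861, n₂=21
s_p² = [14·6.105² + 20·5.861²]/34 = 35.5496
SE = √(s_p²·(1/15+1/21)) = 2.0156
t = (56.467−30.381)/2.0156 = 12.9416
df = 34
p-value (one-sided, H₁ greater) = 0.00000
At α=0.05: p < α → reject H₀

reject H₀: yes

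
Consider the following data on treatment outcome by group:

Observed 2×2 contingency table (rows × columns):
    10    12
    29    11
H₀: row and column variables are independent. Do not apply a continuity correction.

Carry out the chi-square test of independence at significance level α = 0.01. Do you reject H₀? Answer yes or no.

reject H₀: no

Row totals [22, 40], col totals [39, 23], n=62
χ² = (10−13.84)²/13.84 + (12−8.16)²/8.16 + (29−25.16)²/25.16 + (11−14.84)²/14.84 = 4.4491
df = 1
p-value (upper-tail) = 0.03492
At α=0.01: p ≥ α → fail to reject H₀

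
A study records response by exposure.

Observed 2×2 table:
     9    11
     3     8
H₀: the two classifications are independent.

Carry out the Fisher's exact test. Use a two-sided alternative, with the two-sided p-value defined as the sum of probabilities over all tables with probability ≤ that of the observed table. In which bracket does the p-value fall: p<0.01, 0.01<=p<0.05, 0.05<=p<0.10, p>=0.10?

Margins: r₁=20, r₂=11, c₁=12, c₂=19, n=31
p_obs = C(20,9)·C(11,3)/C(31,12); sum pmf over tables with pmf ≤ p_obs
p-value (two-sided) = 0.45164
→ bracket: p>=0.10

p-value bracket: p>=0.10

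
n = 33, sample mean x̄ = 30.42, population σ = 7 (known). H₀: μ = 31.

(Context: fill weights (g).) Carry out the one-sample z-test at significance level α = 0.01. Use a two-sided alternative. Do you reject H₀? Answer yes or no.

reject H₀: no

SE = σ/√n = 7/√33 = 1.2185
z = (x̄−μ₀)/SE = (30.42−31)/1.2185 = -0.4760
p-value (two-sided) = 0.63409
At α=0.01: p ≥ α → fail to reject H₀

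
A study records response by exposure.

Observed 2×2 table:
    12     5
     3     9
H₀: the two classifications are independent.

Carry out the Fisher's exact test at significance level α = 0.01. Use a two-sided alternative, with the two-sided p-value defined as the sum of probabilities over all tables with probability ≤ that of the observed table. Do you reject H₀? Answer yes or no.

reject H₀: no

Margins: r₁=17, r₂=12, c₁=15, c₂=14, n=29
p_obs = C(17,12)·C(12,3)/C(29,15); sum pmf over tables with pmf ≤ p_obs
p-value (two-sided) = 0.02533
At α=0.01: p ≥ α → fail to reject H₀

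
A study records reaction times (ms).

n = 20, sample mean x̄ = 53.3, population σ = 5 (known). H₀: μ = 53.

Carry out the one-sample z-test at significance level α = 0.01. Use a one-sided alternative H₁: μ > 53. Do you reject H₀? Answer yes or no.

reject H₀: no

SE = σ/√n = 5/√20 = 1.1180
z = (x̄−μ₀)/SE = (53.3−53)/1.1180 = 0.2683
p-value (one-sided, H₁ greater) = 0.39422
At α=0.01: p ≥ α → fail to reject H₀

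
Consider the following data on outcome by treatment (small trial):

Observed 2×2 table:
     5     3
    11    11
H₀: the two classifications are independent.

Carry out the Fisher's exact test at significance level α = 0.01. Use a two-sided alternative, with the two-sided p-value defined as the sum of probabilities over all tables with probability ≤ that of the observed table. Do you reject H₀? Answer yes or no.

reject H₀: no

Margins: r₁=8, r₂=22, c₁=16, c₂=14, n=30
p_obs = C(8,5)·C(22,11)/C(30,16); sum pmf over tables with pmf ≤ p_obs
p-value (two-sided) = 0.68873
At α=0.01: p ≥ α → fail to reject H₀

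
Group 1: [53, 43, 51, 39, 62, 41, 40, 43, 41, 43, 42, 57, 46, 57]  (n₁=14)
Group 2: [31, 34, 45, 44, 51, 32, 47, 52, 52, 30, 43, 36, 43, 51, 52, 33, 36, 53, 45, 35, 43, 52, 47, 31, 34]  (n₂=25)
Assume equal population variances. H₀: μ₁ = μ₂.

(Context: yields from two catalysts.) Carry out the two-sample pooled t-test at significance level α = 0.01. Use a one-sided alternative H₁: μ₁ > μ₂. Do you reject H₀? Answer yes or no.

x̄₁=47.000, s₁=7.524, n₁=14
x̄₂=42.080, s₂=8.098, n₂=25
s_p² = [13·7.524² + 24·8.098²]/37 = 62.4281
SE = √(s_p²·(1/14+1/25)) = 2.6375
t = (47.000−42.080)/2.6375 = 1.8654
df = 37
p-value (one-sided, H₁ greater) = 0.03503
At α=0.01: p ≥ α → fail to reject H₀

reject H₀: no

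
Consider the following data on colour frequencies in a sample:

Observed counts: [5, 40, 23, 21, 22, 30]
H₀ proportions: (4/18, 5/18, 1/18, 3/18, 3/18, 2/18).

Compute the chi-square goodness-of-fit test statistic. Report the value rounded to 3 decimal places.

test statistic = 64.989

n = 141; E_i = n·p_i = [31.33, 39.17, 7.83, 23.50, 23.50, 15.67]
χ² = (5−31.33)²/31.33 + (40−39.17)²/39.17 + (23−7.83)²/7.83 + (21−23.50)²/23.50 + (22−23.50)²/23.50 + (30−15.67)²/15.67 = 64.9894
df = 5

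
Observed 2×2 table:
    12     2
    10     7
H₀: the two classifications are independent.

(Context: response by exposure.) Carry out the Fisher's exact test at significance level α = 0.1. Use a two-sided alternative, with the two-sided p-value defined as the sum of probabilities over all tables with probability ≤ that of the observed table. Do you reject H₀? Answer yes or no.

Margins: r₁=14, r₂=17, c₁=22, c₂=9, n=31
p_obs = C(14,12)·C(17,10)/C(31,22); sum pmf over tables with pmf ≤ p_obs
p-value (two-sided) = 0.13166
At α=0.1: p ≥ α → fail to reject H₀

reject H₀: no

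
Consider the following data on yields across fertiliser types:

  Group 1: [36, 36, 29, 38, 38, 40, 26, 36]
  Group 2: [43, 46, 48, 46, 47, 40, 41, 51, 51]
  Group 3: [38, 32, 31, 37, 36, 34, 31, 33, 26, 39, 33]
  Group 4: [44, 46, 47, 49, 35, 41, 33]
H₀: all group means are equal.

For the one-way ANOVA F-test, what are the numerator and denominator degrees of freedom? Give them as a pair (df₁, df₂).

k = 4 groups, N = 35 total
df = (k−1, N−k) = (4−1, 35−4) = (3, 31)

degrees of freedom = [3, 31]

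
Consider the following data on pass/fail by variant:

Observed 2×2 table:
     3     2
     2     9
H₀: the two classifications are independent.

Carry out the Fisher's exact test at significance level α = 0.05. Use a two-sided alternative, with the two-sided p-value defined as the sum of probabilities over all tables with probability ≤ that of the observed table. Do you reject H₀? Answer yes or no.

Margins: r₁=5, r₂=11, c₁=5, c₂=11, n=16
p_obs = C(5,3)·C(11,2)/C(16,5); sum pmf over tables with pmf ≤ p_obs
p-value (two-sided) = 0.24451
At α=0.05: p ≥ α → fail to reject H₀

reject H₀: no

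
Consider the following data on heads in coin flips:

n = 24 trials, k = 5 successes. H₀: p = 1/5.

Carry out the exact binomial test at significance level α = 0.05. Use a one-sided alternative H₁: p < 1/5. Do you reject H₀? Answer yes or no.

Exact binomial: n=24, k=5, p₀=1/5=0.2000
P(X≤5) from Σ C(n,i)·p₀^i·(1−p₀)^(n−i)
p-value (one-sided, H₁ less) = 0.65589
At α=0.05: p ≥ α → fail to reject H₀

reject H₀: no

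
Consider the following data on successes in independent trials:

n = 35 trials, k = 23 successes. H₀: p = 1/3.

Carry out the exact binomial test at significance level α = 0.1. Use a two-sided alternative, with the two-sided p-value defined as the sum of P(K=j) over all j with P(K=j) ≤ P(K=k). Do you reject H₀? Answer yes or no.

reject H₀: yes

Exact binomial: n=35, k=23, p₀=1/3=0.3333
P(X=j) = C(n,j)·p₀^j·(1−p₀)^(n−j); p = Σ P(X=j) over j with P(X=j) ≤ P(X=23)
p-value (two-sided) = 0.00010
At α=0.1: p < α → reject H₀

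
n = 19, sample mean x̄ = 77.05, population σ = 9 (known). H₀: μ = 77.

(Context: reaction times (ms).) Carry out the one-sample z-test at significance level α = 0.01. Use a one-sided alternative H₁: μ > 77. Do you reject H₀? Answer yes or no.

reject H₀: no

SE = σ/√n = 9/√19 = 2.0647
z = (x̄−μ₀)/SE = (77.05−77)/2.0647 = 0.0242
p-value (one-sided, H₁ greater) = 0.49034
At α=0.01: p ≥ α → fail to reject H₀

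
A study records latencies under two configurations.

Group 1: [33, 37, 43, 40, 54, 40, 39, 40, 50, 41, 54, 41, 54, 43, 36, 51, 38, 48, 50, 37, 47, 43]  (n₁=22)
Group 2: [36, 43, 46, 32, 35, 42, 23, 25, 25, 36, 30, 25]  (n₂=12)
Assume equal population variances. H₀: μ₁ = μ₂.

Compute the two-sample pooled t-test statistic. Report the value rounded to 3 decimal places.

test statistic = 4.202

x̄₁=43.591, s₁=6.382, n₁=22
x̄₂=33.167, s₂=7.826, n₂=12
s_p² = [21·6.382² + 11·7.826²]/32 = 47.7808
SE = √(s_p²·(1/22+1/12)) = 2.4806
t = (43.591−33.167)/2.4806 = 4.2022
df = 32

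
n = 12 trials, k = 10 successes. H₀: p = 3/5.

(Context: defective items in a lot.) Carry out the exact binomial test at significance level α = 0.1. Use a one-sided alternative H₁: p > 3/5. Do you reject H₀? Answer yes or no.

Exact binomial: n=12, k=10, p₀=3/5=0.6000
P(X≥10) from Σ C(n,i)·p₀^i·(1−p₀)^(n−i)
p-value (one-sided, H₁ greater) = 0.08344
At α=0.1: p < α → reject H₀

reject H₀: yes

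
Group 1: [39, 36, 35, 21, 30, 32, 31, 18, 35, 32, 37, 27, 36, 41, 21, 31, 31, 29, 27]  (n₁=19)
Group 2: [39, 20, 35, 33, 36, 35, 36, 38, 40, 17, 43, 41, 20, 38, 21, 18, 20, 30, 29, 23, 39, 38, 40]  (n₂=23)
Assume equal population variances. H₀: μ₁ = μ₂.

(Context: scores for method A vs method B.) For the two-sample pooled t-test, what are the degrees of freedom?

degrees of freedom = 40

df = n₁ + n₂ − 2 = 19 + 23 − 2 = 40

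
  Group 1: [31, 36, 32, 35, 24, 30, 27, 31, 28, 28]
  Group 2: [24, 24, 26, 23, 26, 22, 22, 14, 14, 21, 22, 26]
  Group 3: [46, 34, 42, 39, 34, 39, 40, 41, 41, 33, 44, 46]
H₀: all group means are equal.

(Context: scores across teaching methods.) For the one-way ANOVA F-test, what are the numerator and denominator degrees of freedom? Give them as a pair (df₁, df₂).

k = 3 groups, N = 34 total
df = (k−1, N−k) = (3−1, 34−3) = (2, 31)

degrees of freedom = [2, 31]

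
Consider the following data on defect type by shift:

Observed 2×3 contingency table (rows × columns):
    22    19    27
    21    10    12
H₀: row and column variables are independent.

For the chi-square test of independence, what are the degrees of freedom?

df = (r−1)(c−1) = (2−1)·(3−1) = 2

degrees of freedom = 2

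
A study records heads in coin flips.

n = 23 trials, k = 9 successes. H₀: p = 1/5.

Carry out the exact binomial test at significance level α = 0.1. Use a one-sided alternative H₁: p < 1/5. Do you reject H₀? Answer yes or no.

Exact binomial: n=23, k=9, p₀=1/5=0.2000
P(X≤9) from Σ C(n,i)·p₀^i·(1−p₀)^(n−i)
p-value (one-sided, H₁ less) = 0.99106
At α=0.1: p ≥ α → fail to reject H₀

reject H₀: no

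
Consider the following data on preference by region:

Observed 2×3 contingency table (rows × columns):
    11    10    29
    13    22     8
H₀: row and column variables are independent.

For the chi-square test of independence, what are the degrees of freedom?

degrees of freedom = 2

df = (r−1)(c−1) = (2−1)·(3−1) = 2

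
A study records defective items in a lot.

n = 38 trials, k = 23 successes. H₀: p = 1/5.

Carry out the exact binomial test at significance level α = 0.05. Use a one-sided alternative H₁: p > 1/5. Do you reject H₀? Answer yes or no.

reject H₀: yes

Exact binomial: n=38, k=23, p₀=1/5=0.2000
P(X≥23) from Σ C(n,i)·p₀^i·(1−p₀)^(n−i)
p-value (one-sided, H₁ greater) = 0.00000
At α=0.05: p < α → reject H₀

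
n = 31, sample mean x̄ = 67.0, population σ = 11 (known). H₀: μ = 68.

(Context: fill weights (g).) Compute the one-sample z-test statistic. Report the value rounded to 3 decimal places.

SE = σ/√n = 11/√31 = 1.9757
z = (x̄−μ₀)/SE = (67.0−68)/1.9757 = -0.5062

test statistic = -0.506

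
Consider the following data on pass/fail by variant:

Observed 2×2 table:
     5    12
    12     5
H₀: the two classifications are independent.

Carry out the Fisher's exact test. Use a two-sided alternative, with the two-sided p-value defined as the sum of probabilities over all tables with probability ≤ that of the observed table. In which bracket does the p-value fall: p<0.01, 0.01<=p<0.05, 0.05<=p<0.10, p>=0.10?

Margins: r₁=17, r₂=17, c₁=17, c₂=17, n=34
p_obs = C(17,5)·C(17,12)/C(34,17); sum pmf over tables with pmf ≤ p_obs
p-value (two-sided) = 0.03808
→ bracket: 0.01<=p<0.05

p-value bracket: 0.01<=p<0.05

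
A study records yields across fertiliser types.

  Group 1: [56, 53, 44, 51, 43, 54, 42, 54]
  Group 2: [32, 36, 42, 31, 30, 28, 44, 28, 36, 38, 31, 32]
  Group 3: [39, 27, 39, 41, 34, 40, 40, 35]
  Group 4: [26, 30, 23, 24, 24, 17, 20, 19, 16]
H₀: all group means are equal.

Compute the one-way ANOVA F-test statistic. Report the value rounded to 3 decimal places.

Group means [49.62, 34.00, 36.88, 22.11], grand mean 35.108
SSB = Σnᵢ(x̄ᵢ−x̄)² = 3245.929; SSW = ΣΣ(x−x̄ᵢ)² = 845.639
MSB = 3245.929/3 = 1081.9762; MSW = 845.639/33 = 25.6254
F = MSB/MSW = 42.2228
df = (3, 33)

test statistic = 42.223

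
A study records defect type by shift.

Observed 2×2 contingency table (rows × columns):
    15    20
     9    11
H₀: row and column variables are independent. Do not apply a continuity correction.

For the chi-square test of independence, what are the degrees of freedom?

degrees of freedom = 1

df = (r−1)(c−1) = (2−1)·(2−1) = 1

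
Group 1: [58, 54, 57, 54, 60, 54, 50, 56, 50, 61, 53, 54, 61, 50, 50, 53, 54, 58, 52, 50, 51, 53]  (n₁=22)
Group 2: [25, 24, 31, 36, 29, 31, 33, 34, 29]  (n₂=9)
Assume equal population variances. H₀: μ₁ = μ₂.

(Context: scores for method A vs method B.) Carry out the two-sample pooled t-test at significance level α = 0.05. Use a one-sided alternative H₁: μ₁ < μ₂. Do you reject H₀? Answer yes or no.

x̄₁=54.227, s₁=3.611, n₁=22
x̄₂=30.222, s₂=3.962, n₂=9
s_p² = [21·3.611² + 8·3.962²]/29 = 13.7731
SE = √(s_p²·(1/22+1/9)) = 1.4685
t = (54.227−30.222)/1.4685 = 16.3470
df = 29
p-value (one-sided, H₁ less) = 1.00000
At α=0.05: p ≥ α → fail to reject H₀

reject H₀: no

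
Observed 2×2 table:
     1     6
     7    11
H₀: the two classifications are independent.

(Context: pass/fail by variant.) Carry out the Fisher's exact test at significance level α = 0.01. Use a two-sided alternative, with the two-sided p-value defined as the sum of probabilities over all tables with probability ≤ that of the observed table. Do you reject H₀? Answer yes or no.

reject H₀: no

Margins: r₁=7, r₂=18, c₁=8, c₂=17, n=25
p_obs = C(7,1)·C(18,7)/C(25,8); sum pmf over tables with pmf ≤ p_obs
p-value (two-sided) = 0.36230
At α=0.01: p ≥ α → fail to reject H₀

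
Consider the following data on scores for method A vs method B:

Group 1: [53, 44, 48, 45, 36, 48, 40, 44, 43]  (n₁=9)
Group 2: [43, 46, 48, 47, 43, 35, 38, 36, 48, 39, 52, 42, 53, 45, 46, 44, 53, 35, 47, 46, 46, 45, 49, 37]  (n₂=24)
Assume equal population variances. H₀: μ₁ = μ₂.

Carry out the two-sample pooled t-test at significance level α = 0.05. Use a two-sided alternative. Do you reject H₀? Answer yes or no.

reject H₀: no

x̄₁=44.556, s₁=4.902, n₁=9
x̄₂=44.292, s₂=5.353, n₂=24
s_p² = [8·4.902² + 23·5.353²]/31 = 27.4574
SE = √(s_p²·(1/9+1/24)) = 2.0481
t = (44.556−44.292)/2.0481 = 0.1288
df = 31
p-value (two-sided) = 0.89831
At α=0.05: p ≥ α → fail to reject H₀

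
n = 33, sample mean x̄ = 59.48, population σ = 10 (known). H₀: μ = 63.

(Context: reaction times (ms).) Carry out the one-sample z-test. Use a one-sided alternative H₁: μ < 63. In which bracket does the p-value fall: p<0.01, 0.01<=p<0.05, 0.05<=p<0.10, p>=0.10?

p-value bracket: 0.01<=p<0.05

SE = σ/√n = 10/√33 = 1.7408
z = (x̄−μ₀)/SE = (59.48−63)/1.7408 = -2.0221
p-value (one-sided, H₁ less) = 0.02158
→ bracket: 0.01<=p<0.05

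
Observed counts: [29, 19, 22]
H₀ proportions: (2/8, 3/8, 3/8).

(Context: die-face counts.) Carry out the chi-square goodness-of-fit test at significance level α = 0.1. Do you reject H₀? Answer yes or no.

n = 70; E_i = n·p_i = [17.50, 26.25, 26.25]
χ² = (29−17.50)²/17.50 + (19−26.25)²/26.25 + (22−26.25)²/26.25 = 10.2476
df = 2
p-value (upper-tail) = 0.00595
At α=0.1: p < α → reject H₀

reject H₀: yes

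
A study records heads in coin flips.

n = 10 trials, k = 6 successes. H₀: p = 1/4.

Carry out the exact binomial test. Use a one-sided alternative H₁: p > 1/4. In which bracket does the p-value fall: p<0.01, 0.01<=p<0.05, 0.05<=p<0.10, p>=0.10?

Exact binomial: n=10, k=6, p₀=1/4=0.2500
P(X≥6) from Σ C(n,i)·p₀^i·(1−p₀)^(n−i)
p-value (one-sided, H₁ greater) = 0.01973
→ bracket: 0.01<=p<0.05

p-value bracket: 0.01<=p<0.05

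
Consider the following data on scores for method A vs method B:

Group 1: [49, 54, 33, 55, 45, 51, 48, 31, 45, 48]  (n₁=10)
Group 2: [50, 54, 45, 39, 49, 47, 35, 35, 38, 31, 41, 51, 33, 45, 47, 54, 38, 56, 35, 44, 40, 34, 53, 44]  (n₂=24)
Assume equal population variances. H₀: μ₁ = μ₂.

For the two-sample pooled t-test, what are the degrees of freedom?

df = n₁ + n₂ − 2 = 10 + 24 − 2 = 32

degrees of freedom = 32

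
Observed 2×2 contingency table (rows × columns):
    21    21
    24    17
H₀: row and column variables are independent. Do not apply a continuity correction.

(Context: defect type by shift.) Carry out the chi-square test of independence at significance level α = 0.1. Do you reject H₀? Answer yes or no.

reject H₀: no

Row totals [42, 41], col totals [45, 38], n=83
χ² = (21−22.77)²/22.77 + (21−19.23)²/19.23 + (24−22.23)²/22.23 + (17−18.77)²/18.77 = 0.6091
df = 1
p-value (upper-tail) = 0.43513
At α=0.1: p ≥ α → fail to reject H₀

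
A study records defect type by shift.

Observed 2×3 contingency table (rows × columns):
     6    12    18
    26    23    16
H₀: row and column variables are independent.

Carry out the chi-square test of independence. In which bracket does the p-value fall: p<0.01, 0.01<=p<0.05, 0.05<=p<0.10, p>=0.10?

Row totals [36, 65], col totals [32, 35, 34], n=101
χ² = (6−11.41)²/11.41 + (12−12.48)²/12.48 + (18−12.12)²/12.12 + (26−20.59)²/20.59 + (23−22.52)²/22.52 + (16−21.88)²/21.88 = 8.4442
df = 2
p-value (upper-tail) = 0.01467
→ bracket: 0.01<=p<0.05

p-value bracket: 0.01<=p<0.05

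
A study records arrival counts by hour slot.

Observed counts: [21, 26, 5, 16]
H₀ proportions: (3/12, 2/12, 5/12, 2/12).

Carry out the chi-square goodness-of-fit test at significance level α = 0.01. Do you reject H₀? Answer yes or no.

reject H₀: yes

n = 68; E_i = n·p_i = [17.00, 11.33, 28.33, 11.33]
χ² = (21−17.00)²/17.00 + (26−11.33)²/11.33 + (5−28.33)²/28.33 + (16−11.33)²/11.33 = 41.0588
df = 3
p-value (upper-tail) = 0.00000
At α=0.01: p < α → reject H₀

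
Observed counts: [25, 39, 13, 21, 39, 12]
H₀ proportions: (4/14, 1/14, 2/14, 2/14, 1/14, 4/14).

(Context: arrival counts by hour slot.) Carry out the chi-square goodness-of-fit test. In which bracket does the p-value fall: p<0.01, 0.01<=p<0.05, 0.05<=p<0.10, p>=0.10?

p-value bracket: p<0.01

n = 149; E_i = n·p_i = [42.57, 10.64, 21.29, 21.29, 10.64, 42.57]
χ² = (25−42.57)²/42.57 + (39−10.64)²/10.64 + (13−21.29)²/21.29 + (21−21.29)²/21.29 + (39−10.64)²/10.64 + (12−42.57)²/42.57 = 183.5470
df = 5
p-value (upper-tail) = 0.00000
→ bracket: p<0.01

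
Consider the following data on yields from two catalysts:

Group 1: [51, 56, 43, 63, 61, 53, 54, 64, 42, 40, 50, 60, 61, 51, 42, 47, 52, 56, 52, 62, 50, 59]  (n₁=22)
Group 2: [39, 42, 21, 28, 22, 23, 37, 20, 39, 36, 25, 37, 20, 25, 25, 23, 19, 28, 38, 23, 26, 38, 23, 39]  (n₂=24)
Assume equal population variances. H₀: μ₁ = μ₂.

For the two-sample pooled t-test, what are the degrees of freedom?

degrees of freedom = 44

df = n₁ + n₂ − 2 = 22 + 24 − 2 = 44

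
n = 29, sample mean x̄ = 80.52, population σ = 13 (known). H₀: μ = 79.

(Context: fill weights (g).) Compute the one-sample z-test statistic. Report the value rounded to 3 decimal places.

SE = σ/√n = 13/√29 = 2.4140
z = (x̄−μ₀)/SE = (80.52−79)/2.4140 = 0.6297

test statistic = 0.630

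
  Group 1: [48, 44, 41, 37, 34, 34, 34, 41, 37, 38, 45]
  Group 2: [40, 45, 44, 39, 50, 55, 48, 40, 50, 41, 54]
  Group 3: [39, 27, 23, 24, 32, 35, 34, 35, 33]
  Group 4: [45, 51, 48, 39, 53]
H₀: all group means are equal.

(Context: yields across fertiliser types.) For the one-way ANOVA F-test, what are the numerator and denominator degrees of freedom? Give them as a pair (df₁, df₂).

k = 4 groups, N = 36 total
df = (k−1, N−k) = (4−1, 36−4) = (3, 32)

degrees of freedom = [3, 32]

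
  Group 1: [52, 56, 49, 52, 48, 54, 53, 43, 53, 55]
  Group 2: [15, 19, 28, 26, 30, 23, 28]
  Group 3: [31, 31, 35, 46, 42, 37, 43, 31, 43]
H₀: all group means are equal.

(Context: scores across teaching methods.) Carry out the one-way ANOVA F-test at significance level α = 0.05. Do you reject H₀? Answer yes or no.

Group means [51.50, 24.14, 37.67], grand mean 39.346
SSB = Σnᵢ(x̄ᵢ−x̄)² = 3120.527; SSW = ΣΣ(x−x̄ᵢ)² = 599.357
MSB = 3120.527/2 = 1560.2637; MSW = 599.357/23 = 26.0590
F = MSB/MSW = 59.8743
df = (2, 23)
p-value (upper-tail) = 0.00000
At α=0.05: p < α → reject H₀

reject H₀: yes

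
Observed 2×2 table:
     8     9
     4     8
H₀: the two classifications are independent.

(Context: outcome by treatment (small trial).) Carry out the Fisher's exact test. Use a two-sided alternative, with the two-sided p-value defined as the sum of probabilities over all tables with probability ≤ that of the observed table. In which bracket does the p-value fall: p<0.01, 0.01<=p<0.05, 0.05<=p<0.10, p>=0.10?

Margins: r₁=17, r₂=12, c₁=12, c₂=17, n=29
p_obs = C(17,8)·C(12,4)/C(29,12); sum pmf over tables with pmf ≤ p_obs
p-value (two-sided) = 0.70320
→ bracket: p>=0.10

p-value bracket: p>=0.10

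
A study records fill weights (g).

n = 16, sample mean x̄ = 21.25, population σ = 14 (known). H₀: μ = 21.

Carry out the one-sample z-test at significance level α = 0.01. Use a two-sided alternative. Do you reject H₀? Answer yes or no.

reject H₀: no

SE = σ/√n = 14/√16 = 3.5000
z = (x̄−μ₀)/SE = (21.25−21)/3.5000 = 0.0714
p-value (two-sided) = 0.94306
At α=0.01: p ≥ α → fail to reject H₀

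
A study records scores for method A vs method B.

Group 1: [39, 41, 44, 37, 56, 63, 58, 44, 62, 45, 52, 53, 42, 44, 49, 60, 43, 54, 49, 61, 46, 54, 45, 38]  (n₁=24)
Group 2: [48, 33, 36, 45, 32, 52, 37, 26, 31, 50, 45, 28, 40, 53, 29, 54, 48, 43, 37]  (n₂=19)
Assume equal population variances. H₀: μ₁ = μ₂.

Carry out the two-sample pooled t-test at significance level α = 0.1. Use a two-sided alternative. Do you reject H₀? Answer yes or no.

x̄₁=49.125, s₁=7.980, n₁=24
x̄₂=40.368, s₂=9.075, n₂=19
s_p² = [23·7.980² + 18·9.075²]/41 = 71.8792
SE = √(s_p²·(1/24+1/19)) = 2.6035
t = (49.125−40.368)/2.6035 = 3.3634
df = 41
p-value (two-sided) = 0.00168
At α=0.1: p < α → reject H₀

reject H₀: yes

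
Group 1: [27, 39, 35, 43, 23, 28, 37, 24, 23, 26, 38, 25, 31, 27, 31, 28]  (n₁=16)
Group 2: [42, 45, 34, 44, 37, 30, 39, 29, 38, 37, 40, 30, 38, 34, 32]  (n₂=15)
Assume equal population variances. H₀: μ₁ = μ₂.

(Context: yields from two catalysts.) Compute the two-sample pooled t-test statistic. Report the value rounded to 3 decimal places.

x̄₁=30.312, s₁=6.269, n₁=16
x̄₂=36.600, s₂=5.040, n₂=15
s_p² = [15·6.269² + 14·5.040²]/29 = 32.5875
SE = √(s_p²·(1/16+1/15)) = 2.0516
t = (30.312−36.600)/2.0516 = -3.0646
df = 29

test statistic = -3.065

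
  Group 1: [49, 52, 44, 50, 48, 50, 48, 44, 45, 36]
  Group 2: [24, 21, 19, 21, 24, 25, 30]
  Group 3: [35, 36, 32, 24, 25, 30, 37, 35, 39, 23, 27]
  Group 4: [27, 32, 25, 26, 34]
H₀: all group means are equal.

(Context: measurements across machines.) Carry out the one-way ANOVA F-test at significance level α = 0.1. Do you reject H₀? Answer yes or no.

Group means [46.60, 23.43, 31.18, 28.80], grand mean 33.848
SSB = Σnᵢ(x̄ᵢ−x̄)² = 2591.692; SSW = ΣΣ(x−x̄ᵢ)² = 654.551
MSB = 2591.692/3 = 863.8973; MSW = 654.551/29 = 22.5707
F = MSB/MSW = 38.2751
df = (3, 29)
p-value (upper-tail) = 0.00000
At α=0.1: p < α → reject H₀

reject H₀: yes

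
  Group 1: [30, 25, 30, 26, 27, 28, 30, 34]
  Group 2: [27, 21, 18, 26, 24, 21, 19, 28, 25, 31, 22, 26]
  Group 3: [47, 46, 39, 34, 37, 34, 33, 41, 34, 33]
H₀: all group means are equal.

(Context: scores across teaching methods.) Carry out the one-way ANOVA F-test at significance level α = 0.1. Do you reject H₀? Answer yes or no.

reject H₀: yes

Group means [28.75, 24.00, 37.80], grand mean 29.867
SSB = Σnᵢ(x̄ᵢ−x̄)² = 1052.367; SSW = ΣΣ(x−x̄ᵢ)² = 477.100
MSB = 1052.367/2 = 526.1833; MSW = 477.100/27 = 17.6704
F = MSB/MSW = 29.7777
df = (2, 27)
p-value (upper-tail) = 0.00000
At α=0.1: p < α → reject H₀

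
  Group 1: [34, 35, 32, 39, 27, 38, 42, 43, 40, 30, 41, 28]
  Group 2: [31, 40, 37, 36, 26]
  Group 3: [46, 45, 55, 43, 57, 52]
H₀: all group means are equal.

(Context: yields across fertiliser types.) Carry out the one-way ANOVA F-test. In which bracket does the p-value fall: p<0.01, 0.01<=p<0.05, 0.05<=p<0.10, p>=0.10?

Group means [35.75, 34.00, 49.67], grand mean 39.000
SSB = Σnᵢ(x̄ᵢ−x̄)² = 934.417; SSW = ΣΣ(x−x̄ᵢ)² = 629.583
MSB = 934.417/2 = 467.2083; MSW = 629.583/20 = 31.4792
F = MSB/MSW = 14.8418
df = (2, 20)
p-value (upper-tail) = 0.00011
→ bracket: p<0.01

p-value bracket: p<0.01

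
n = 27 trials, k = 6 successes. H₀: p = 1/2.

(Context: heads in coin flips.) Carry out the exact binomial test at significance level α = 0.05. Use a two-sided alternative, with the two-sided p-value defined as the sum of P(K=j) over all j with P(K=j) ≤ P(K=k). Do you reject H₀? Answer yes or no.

reject H₀: yes

Exact binomial: n=27, k=6, p₀=1/2=0.5000
P(X=j) = C(n,j)·p₀^j·(1−p₀)^(n−j); p = Σ P(X=j) over j with P(X=j) ≤ P(X=6)
p-value (two-sided) = 0.00592
At α=0.05: p < α → reject H₀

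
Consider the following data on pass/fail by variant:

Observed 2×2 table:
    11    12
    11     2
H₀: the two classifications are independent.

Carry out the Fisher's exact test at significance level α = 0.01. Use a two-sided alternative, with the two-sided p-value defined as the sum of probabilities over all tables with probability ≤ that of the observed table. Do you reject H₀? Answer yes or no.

Margins: r₁=23, r₂=13, c₁=22, c₂=14, n=36
p_obs = C(23,11)·C(13,11)/C(36,22); sum pmf over tables with pmf ≤ p_obs
p-value (two-sided) = 0.03896
At α=0.01: p ≥ α → fail to reject H₀

reject H₀: no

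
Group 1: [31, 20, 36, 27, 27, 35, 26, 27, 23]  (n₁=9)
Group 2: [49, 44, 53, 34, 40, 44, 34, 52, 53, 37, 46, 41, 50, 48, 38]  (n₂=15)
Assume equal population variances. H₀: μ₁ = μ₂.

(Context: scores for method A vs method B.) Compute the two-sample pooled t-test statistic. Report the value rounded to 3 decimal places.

test statistic = -6.239

x̄₁=28.000, s₁=5.220, n₁=9
x̄₂=44.200, s₂=6.635, n₂=15
s_p² = [8·5.220² + 14·6.635²]/22 = 37.9273
SE = √(s_p²·(1/9+1/15)) = 2.5967
t = (28.000−44.200)/2.5967 = -6.2388
df = 22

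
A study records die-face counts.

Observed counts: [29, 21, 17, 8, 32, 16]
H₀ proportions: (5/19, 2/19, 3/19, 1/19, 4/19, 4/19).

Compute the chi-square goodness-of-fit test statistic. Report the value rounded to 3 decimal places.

n = 123; E_i = n·p_i = [32.37, 12.95, 19.42, 6.47, 25.89, 25.89]
χ² = (29−32.37)²/32.37 + (21−12.95)²/12.95 + (17−19.42)²/19.42 + (8−6.47)²/6.47 + (32−25.89)²/25.89 + (16−25.89)²/25.89 = 11.2409
df = 5

test statistic = 11.241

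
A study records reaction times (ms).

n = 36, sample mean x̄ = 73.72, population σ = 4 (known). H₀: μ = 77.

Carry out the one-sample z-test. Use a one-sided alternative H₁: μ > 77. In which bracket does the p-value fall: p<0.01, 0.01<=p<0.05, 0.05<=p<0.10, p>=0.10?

SE = σ/√n = 4/√36 = 0.6667
z = (x̄−μ₀)/SE = (73.72−77)/0.6667 = -4.9200
p-value (one-sided, H₁ greater) = 1.00000
→ bracket: p>=0.10

p-value bracket: p>=0.10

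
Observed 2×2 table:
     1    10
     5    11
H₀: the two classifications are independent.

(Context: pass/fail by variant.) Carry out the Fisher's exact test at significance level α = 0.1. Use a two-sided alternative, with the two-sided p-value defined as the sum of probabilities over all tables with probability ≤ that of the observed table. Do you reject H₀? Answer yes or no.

reject H₀: no

Margins: r₁=11, r₂=16, c₁=6, c₂=21, n=27
p_obs = C(11,1)·C(16,5)/C(27,6); sum pmf over tables with pmf ≤ p_obs
p-value (two-sided) = 0.34968
At α=0.1: p ≥ α → fail to reject H₀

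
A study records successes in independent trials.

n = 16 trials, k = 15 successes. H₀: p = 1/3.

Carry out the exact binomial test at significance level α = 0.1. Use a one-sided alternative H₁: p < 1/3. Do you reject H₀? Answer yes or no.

Exact binomial: n=16, k=15, p₀=1/3=0.3333
P(X≤15) from Σ C(n,i)·p₀^i·(1−p₀)^(n−i)
p-value (one-sided, H₁ less) = 1.00000
At α=0.1: p ≥ α → fail to reject H₀

reject H₀: no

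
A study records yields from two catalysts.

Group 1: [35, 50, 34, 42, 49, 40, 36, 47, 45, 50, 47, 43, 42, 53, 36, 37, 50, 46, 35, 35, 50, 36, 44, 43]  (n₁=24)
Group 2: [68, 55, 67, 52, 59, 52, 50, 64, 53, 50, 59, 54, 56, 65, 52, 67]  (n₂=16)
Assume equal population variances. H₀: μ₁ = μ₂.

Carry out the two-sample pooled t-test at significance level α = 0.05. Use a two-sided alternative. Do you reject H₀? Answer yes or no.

reject H₀: yes

x̄₁=42.708, s₁=6.054, n₁=24
x̄₂=57.688, s₂=6.519, n₂=16
s_p² = [23·6.054² + 15·6.519²]/38 = 38.9578
SE = √(s_p²·(1/24+1/16)) = 2.0145
t = (42.708−57.688)/2.0145 = -7.4358
df = 38
p-value (two-sided) = 0.00000
At α=0.05: p < α → reject H₀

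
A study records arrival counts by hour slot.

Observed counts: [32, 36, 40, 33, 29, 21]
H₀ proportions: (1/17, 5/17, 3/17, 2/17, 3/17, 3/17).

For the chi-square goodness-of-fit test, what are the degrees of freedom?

degrees of freedom = 5

df = k − 1 = 6 − 1 = 5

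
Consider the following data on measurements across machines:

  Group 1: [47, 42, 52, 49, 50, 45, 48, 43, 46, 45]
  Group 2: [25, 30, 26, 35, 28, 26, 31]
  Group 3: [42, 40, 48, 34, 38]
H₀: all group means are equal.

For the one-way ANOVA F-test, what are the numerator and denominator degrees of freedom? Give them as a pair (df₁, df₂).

degrees of freedom = [2, 19]

k = 3 groups, N = 22 total
df = (k−1, N−k) = (3−1, 22−3) = (2, 19)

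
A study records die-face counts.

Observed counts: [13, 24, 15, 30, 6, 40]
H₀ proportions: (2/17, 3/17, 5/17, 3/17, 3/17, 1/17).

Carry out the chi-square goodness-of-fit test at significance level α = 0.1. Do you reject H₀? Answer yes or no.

reject H₀: yes

n = 128; E_i = n·p_i = [15.06, 22.59, 37.65, 22.59, 22.59, 7.53]
χ² = (13−15.06)²/15.06 + (24−22.59)²/22.59 + (15−37.65)²/37.65 + (30−22.59)²/22.59 + (6−22.59)²/22.59 + (40−7.53)²/7.53 = 168.6367
df = 5
p-value (upper-tail) = 0.00000
At α=0.1: p < α → reject H₀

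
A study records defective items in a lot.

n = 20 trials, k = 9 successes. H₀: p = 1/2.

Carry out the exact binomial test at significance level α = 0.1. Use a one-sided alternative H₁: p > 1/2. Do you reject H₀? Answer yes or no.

Exact binomial: n=20, k=9, p₀=1/2=0.5000
P(X≥9) from Σ C(n,i)·p₀^i·(1−p₀)^(n−i)
p-value (one-sided, H₁ greater) = 0.74828
At α=0.1: p ≥ α → fail to reject H₀

reject H₀: no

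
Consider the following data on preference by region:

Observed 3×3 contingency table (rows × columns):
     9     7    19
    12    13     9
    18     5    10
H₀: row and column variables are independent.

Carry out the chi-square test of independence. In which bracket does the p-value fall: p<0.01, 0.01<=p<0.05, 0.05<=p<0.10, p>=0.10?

Row totals [35, 34, 33], col totals [39, 25, 38], n=102
χ² = (9−13.38)²/13.38 + (7−8.58)²/8.58 + (19−13.04)²/13.04 + (12−13.00)²/13.00 + (13−8.33)²/8.33 + (9−12.67)²/12.67 + (18−12.62)²/12.62 + (5−8.09)²/8.09 + (10−12.29)²/12.29 = 12.1053
df = 4
p-value (upper-tail) = 0.01658
→ bracket: 0.01<=p<0.05

p-value bracket: 0.01<=p<0.05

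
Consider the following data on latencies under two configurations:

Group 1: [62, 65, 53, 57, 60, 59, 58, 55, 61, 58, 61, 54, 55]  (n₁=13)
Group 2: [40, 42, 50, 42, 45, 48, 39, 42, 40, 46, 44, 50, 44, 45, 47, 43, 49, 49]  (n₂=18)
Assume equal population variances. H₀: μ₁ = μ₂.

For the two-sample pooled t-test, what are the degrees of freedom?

degrees of freedom = 29

df = n₁ + n₂ − 2 = 13 + 18 − 2 = 29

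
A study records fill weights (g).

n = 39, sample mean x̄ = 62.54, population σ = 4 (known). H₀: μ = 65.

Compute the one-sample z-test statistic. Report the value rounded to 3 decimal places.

SE = σ/√n = 4/√39 = 0.6405
z = (x̄−μ₀)/SE = (62.54−65)/0.6405 = -3.8407

test statistic = -3.841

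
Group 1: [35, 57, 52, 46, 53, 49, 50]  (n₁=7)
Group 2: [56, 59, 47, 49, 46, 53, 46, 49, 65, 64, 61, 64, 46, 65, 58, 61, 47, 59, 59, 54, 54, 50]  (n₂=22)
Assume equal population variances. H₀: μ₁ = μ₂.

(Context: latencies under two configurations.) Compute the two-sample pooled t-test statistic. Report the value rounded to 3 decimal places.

x̄₁=48.857, s₁=7.010, n₁=7
x̄₂=55.091, s₂=6.782, n₂=22
s_p² = [6·7.010² + 21·6.782²]/27 = 46.6917
SE = √(s_p²·(1/7+1/22)) = 2.9652
t = (48.857−55.091)/2.9652 = -2.1023
df = 27

test statistic = -2.102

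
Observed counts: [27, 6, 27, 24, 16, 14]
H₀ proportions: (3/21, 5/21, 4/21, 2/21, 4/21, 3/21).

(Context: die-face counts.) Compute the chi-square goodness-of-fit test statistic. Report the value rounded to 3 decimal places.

test statistic = 42.539

n = 114; E_i = n·p_i = [16.29, 27.14, 21.71, 10.86, 21.71, 16.29]
χ² = (27−16.29)²/16.29 + (6−27.14)²/27.14 + (27−21.71)²/21.71 + (24−10.86)²/10.86 + (16−21.71)²/21.71 + (14−16.29)²/16.29 = 42.5390
df = 5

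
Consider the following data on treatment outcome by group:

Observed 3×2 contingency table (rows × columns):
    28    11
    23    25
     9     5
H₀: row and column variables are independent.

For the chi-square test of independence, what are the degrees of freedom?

degrees of freedom = 2

df = (r−1)(c−1) = (3−1)·(2−1) = 2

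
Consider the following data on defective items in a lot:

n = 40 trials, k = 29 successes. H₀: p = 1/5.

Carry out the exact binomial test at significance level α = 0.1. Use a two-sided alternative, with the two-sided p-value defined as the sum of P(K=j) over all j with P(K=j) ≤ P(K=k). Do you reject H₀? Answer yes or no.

Exact binomial: n=40, k=29, p₀=1/5=0.2000
P(X=j) = C(n,j)·p₀^j·(1−p₀)^(n−j); p = Σ P(X=j) over j with P(X=j) ≤ P(X=29)
p-value (two-sided) = 0.00000
At α=0.1: p < α → reject H₀

reject H₀: yes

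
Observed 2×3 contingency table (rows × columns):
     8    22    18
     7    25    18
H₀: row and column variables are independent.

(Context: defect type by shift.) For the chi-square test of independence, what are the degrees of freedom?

df = (r−1)(c−1) = (2−1)·(3−1) = 2

degrees of freedom = 2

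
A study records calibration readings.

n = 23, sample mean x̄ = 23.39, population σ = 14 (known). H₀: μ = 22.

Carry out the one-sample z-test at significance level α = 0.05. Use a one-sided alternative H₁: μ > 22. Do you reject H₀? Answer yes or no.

SE = σ/√n = 14/√23 = 2.9192
z = (x̄−μ₀)/SE = (23.39−22)/2.9192 = 0.4762
p-value (one-sided, H₁ greater) = 0.31698
At α=0.05: p ≥ α → fail to reject H₀

reject H₀: no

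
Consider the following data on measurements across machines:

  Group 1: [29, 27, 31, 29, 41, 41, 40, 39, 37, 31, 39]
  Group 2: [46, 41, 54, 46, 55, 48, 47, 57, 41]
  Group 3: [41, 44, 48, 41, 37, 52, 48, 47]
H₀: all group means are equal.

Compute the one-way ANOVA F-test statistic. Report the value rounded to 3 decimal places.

test statistic = 16.453

Group means [34.91, 48.33, 44.75], grand mean 42.036
SSB = Σnᵢ(x̄ᵢ−x̄)² = 974.555; SSW = ΣΣ(x−x̄ᵢ)² = 740.409
MSB = 974.555/2 = 487.2776; MSW = 740.409/25 = 29.6164
F = MSB/MSW = 16.4530
df = (2, 25)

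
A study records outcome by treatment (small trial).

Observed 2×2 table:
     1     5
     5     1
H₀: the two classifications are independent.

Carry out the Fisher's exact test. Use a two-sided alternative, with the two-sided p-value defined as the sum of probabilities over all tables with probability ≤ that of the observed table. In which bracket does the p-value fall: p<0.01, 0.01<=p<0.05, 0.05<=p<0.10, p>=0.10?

Margins: r₁=6, r₂=6, c₁=6, c₂=6, n=12
p_obs = C(6,1)·C(6,5)/C(12,6); sum pmf over tables with pmf ≤ p_obs
p-value (two-sided) = 0.08009
→ bracket: 0.05<=p<0.10

p-value bracket: 0.05<=p<0.10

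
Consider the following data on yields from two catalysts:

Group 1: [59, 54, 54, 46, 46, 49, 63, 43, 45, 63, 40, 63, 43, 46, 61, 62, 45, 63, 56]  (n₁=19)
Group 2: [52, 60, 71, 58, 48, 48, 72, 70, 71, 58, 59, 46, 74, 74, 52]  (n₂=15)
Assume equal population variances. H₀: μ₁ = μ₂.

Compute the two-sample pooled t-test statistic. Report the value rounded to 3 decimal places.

test statistic = -2.561

x̄₁=52.684, s₁=8.334, n₁=19
x̄₂=60.867, s₂=10.309, n₂=15
s_p² = [18·8.334² + 14·10.309²]/32 = 85.5575
SE = √(s_p²·(1/19+1/15)) = 3.1948
t = (52.684−60.867)/3.1948 = -2.5612
df = 32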